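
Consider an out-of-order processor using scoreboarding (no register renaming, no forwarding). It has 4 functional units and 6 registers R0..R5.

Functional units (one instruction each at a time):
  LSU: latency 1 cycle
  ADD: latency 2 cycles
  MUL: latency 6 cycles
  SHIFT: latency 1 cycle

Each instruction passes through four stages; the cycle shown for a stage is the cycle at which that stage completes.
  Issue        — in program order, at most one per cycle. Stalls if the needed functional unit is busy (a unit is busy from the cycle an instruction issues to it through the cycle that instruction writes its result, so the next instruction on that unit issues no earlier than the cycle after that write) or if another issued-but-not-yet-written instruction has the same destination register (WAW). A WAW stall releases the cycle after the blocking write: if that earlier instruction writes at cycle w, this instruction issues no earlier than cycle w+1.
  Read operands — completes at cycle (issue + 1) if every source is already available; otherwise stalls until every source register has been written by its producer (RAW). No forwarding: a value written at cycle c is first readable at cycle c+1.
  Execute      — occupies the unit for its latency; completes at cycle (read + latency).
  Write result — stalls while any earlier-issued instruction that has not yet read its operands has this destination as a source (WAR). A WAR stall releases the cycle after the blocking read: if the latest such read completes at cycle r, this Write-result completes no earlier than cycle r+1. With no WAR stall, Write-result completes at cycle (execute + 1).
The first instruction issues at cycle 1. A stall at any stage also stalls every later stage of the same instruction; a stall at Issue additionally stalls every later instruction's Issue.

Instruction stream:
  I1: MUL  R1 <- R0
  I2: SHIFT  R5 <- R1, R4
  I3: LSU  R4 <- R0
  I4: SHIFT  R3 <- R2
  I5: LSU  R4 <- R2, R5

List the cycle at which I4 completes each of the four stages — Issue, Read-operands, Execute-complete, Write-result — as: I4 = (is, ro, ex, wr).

I4 = (13, 14, 15, 16)

[I1] 1/2/8/9
[I2] 2/10/11/12  (RAW R1: wait I1 write@9)
[I3] 3/4/5/11  (WAR R4: wait I2 read@10)
[I4] 13/14/15/16  (struct: SHIFT busy until I2 writes@12)
[I5] 14/15/16/17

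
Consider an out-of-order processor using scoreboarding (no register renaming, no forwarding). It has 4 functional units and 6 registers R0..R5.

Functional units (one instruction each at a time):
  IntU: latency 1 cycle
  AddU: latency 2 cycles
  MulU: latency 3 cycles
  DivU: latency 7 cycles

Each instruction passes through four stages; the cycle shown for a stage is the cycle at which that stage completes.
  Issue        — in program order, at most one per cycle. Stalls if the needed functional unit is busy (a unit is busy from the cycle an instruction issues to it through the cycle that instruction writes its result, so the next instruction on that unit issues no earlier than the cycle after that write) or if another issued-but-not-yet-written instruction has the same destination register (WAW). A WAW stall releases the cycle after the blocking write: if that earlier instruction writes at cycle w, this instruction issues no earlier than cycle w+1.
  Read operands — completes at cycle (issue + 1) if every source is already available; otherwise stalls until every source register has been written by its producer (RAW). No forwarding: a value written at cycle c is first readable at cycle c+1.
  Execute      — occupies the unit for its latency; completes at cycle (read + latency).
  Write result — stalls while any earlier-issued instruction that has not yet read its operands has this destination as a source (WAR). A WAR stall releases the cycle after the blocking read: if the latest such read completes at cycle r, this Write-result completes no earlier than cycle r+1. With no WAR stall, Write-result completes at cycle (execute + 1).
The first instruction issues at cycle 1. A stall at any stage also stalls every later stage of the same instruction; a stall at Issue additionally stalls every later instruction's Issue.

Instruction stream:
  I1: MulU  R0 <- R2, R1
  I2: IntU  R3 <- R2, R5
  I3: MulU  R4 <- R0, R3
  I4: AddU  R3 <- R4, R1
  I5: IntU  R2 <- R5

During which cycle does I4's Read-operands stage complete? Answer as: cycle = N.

cycle = 13

[1] I1 issues→MulU
[2] I1 reads · I2 issues→IntU
[3] I2 reads
[4] I2 exec-done
[5] I1 exec-done · I2 writes R3
[6] I1 writes R0
[7] I3 issues→MulU
[8] I3 reads · I4 issues→AddU
[9] I5 issues→IntU
[10] I5 reads
[11] I3 exec-done · I5 exec-done
[12] I3 writes R4 · I5 writes R2
[13] I4 reads
[15] I4 exec-done
[16] I4 writes R3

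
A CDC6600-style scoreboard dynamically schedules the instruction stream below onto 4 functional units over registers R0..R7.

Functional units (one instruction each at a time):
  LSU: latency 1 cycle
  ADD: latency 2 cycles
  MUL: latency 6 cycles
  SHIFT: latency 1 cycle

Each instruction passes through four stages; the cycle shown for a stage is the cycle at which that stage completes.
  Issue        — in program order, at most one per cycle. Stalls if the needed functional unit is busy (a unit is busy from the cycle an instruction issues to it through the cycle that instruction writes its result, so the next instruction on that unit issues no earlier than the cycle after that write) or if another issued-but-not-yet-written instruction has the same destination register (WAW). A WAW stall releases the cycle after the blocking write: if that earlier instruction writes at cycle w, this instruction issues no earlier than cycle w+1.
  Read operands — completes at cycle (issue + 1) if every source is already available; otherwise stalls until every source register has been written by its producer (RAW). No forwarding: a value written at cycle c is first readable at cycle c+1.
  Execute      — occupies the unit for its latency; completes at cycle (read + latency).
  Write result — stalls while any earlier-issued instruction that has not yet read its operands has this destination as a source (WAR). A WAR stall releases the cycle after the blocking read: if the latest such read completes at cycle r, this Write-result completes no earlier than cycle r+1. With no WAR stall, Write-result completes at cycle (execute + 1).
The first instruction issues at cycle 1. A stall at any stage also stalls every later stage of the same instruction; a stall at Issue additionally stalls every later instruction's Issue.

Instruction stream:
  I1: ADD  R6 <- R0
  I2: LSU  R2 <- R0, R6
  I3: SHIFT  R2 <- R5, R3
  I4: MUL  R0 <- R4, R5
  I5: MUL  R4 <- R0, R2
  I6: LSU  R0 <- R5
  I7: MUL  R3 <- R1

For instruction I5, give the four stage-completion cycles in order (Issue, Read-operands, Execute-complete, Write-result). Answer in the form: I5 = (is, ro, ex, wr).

I1  is:1  ro:2  ex:4  wr:5
I2  is:2  ro:6  ex:7  wr:8  — RAW R6: wait I1 write@5
I3  is:9  ro:10  ex:11  wr:12  — WAW R2: wait I2 write@8
I4  is:10  ro:11  ex:17  wr:18
I5  is:19  ro:20  ex:26  wr:27  — struct: MUL busy until I4 writes@18
I6  is:20  ro:21  ex:22  wr:23
I7  is:28  ro:29  ex:35  wr:36  — struct: MUL busy until I5 writes@27

I5 = (19, 20, 26, 27)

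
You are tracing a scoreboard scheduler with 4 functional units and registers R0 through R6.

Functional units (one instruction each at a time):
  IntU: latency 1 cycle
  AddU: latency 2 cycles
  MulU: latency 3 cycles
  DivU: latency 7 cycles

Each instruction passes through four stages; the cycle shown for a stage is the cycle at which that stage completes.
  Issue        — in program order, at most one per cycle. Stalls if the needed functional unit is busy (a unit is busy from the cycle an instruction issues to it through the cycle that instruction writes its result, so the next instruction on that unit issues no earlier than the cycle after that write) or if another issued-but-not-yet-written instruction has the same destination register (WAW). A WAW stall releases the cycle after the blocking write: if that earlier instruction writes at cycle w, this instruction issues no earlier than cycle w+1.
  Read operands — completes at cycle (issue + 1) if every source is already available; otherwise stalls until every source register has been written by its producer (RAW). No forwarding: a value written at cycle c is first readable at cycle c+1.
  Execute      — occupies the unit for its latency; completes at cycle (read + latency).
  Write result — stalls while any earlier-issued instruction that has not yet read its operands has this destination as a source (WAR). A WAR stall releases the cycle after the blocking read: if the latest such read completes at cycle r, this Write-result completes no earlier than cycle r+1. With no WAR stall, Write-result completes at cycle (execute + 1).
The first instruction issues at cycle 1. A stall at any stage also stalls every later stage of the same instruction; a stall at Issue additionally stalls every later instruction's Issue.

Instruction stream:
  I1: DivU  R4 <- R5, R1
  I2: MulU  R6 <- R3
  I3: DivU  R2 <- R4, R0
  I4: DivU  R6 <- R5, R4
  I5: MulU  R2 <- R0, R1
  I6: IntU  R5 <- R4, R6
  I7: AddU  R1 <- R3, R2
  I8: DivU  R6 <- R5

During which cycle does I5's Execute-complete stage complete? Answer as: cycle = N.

[1] issue I1 (DivU)
[2] I1 read-ops, issue I2 (MulU)
[3] I2 read-ops
[6] I2 finished on MulU
[7] I2→R6
[9] I1 finished on DivU
[10] I1→R4
[11] issue I3 (DivU)
[12] I3 read-ops
[19] I3 finished on DivU
[20] I3→R2
[21] issue I4 (DivU)
[22] I4 read-ops, issue I5 (MulU)
[23] I5 read-ops, issue I6 (IntU)
[24] issue I7 (AddU)
[26] I5 finished on MulU
[27] I5→R2
[28] I7 read-ops
[29] I4 finished on DivU
[30] I4→R6, I7 finished on AddU
[31] I6 read-ops, I7→R1, issue I8 (DivU)
[32] I6 finished on IntU
[33] I6→R5
[34] I8 read-ops
[41] I8 finished on DivU
[42] I8→R6

cycle = 26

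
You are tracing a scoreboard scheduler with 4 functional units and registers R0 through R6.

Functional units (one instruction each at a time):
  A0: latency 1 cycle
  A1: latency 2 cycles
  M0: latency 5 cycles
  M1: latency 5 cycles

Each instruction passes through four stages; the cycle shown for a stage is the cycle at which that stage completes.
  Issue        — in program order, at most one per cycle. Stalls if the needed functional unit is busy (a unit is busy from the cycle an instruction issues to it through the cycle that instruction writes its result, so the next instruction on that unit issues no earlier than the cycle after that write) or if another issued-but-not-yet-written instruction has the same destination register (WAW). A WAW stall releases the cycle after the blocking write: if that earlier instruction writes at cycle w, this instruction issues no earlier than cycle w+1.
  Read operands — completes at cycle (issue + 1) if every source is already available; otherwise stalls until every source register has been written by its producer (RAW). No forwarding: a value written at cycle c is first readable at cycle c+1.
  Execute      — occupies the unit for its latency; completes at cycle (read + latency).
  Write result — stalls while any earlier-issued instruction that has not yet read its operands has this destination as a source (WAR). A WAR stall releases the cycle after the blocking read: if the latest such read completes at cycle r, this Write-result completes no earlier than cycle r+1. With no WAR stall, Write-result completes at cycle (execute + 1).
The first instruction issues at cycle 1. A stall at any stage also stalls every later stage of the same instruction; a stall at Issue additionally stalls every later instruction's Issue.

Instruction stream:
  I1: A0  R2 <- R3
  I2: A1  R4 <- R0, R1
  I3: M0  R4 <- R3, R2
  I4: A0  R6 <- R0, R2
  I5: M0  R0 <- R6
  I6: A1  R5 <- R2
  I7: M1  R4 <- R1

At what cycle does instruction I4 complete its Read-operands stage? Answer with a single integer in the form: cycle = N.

[I1] 1/2/3/4
[I2] 2/3/5/6
[I3] 7/8/13/14  (WAW R4: wait I2 write@6)
[I4] 8/9/10/11
[I5] 15/16/21/22  (struct: M0 busy until I3 writes@14)
[I6] 16/17/19/20
[I7] 17/18/23/24

cycle = 9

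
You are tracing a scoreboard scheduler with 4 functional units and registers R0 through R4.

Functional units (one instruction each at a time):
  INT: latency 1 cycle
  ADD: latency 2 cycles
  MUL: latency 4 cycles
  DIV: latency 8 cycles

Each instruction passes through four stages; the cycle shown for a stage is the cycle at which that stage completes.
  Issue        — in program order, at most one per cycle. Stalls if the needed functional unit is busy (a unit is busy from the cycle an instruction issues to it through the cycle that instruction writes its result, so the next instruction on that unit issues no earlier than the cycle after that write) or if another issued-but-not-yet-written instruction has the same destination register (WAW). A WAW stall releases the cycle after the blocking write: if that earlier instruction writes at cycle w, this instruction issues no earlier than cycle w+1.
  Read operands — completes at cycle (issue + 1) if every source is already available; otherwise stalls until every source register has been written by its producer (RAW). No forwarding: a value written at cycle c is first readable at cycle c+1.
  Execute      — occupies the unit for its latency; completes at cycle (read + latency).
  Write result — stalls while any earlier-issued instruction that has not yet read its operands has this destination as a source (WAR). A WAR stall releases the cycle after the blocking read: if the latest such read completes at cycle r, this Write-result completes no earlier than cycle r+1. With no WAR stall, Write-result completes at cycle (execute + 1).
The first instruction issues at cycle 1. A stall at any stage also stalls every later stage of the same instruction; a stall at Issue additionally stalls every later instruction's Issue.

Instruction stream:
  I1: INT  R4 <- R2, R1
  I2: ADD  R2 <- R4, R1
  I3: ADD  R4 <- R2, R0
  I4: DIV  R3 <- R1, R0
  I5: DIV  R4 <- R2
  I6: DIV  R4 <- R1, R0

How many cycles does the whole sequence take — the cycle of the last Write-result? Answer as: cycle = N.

cycle = 42

I1 -> (1, 2, 3, 4)
I2 -> (2, 5, 7, 8)  // RAW R4: wait I1 write@4
I3 -> (9, 10, 12, 13)  // struct: ADD busy until I2 writes@8
I4 -> (10, 11, 19, 20)
I5 -> (21, 22, 30, 31)  // struct: DIV busy until I4 writes@20
I6 -> (32, 33, 41, 42)  // struct: DIV busy until I5 writes@31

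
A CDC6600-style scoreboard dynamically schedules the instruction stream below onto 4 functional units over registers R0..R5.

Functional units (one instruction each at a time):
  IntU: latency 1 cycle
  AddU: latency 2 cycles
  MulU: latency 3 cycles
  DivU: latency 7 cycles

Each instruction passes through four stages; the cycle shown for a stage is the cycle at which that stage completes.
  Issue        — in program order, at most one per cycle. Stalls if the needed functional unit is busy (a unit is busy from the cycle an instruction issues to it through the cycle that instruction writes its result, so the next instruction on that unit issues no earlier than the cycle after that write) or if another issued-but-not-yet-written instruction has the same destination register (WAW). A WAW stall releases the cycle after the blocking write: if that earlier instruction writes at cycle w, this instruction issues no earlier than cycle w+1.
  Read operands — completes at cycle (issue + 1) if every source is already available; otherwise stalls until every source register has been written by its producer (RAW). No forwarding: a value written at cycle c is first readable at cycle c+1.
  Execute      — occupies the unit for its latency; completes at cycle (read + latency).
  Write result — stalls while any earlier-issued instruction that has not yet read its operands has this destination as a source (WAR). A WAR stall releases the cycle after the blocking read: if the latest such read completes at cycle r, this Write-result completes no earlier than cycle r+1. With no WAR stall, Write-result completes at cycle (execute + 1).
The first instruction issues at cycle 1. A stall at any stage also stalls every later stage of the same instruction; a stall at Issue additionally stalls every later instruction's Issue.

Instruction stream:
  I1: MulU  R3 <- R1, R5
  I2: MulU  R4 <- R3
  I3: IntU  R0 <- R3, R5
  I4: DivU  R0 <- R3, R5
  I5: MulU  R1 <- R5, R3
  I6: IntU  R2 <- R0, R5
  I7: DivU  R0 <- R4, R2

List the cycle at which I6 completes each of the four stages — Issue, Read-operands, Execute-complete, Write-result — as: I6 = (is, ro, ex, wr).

I6 = (14, 22, 23, 24)

cycle 1: I1 issues→MulU
cycle 2: I1 reads
cycle 5: I1 exec-done
cycle 6: I1 writes R3
cycle 7: I2 issues→MulU
cycle 8: I2 reads, I3 issues→IntU
cycle 9: I3 reads
cycle 10: I3 exec-done
cycle 11: I2 exec-done, I3 writes R0
cycle 12: I2 writes R4, I4 issues→DivU
cycle 13: I4 reads, I5 issues→MulU
cycle 14: I5 reads, I6 issues→IntU
cycle 17: I5 exec-done
cycle 18: I5 writes R1
cycle 20: I4 exec-done
cycle 21: I4 writes R0
cycle 22: I6 reads, I7 issues→DivU
cycle 23: I6 exec-done
cycle 24: I6 writes R2
cycle 25: I7 reads
cycle 32: I7 exec-done
cycle 33: I7 writes R0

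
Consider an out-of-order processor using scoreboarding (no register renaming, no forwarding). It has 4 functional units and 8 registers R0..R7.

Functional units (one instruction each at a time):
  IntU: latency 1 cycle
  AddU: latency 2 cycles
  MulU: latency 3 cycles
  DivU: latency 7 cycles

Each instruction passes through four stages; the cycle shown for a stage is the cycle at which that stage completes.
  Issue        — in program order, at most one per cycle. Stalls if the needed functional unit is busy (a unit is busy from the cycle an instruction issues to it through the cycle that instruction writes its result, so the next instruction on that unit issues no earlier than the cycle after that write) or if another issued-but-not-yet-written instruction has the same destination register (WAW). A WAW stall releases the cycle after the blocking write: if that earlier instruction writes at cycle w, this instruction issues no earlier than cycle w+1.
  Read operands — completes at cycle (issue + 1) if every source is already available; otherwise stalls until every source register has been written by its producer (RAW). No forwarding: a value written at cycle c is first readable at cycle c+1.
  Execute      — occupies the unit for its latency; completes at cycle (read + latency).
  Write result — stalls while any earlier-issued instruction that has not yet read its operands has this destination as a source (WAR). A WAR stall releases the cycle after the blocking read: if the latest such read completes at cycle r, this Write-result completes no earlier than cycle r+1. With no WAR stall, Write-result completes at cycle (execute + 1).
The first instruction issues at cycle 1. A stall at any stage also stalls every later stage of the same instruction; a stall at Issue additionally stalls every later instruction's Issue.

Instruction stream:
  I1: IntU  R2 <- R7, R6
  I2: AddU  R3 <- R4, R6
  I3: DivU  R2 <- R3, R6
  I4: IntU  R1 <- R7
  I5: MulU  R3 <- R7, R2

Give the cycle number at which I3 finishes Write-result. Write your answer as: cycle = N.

cycle = 15

t=1  I1→IntU
t=2  I1 RO | I2→AddU
t=3  I1 EX | I2 RO
t=4  I1 WR R2
t=5  I2 EX | I3→DivU
t=6  I2 WR R3 | I4→IntU
t=7  I3 RO | I4 RO | I5→MulU
t=8  I4 EX
t=9  I4 WR R1
t=14  I3 EX
t=15  I3 WR R2
t=16  I5 RO
t=19  I5 EX
t=20  I5 WR R3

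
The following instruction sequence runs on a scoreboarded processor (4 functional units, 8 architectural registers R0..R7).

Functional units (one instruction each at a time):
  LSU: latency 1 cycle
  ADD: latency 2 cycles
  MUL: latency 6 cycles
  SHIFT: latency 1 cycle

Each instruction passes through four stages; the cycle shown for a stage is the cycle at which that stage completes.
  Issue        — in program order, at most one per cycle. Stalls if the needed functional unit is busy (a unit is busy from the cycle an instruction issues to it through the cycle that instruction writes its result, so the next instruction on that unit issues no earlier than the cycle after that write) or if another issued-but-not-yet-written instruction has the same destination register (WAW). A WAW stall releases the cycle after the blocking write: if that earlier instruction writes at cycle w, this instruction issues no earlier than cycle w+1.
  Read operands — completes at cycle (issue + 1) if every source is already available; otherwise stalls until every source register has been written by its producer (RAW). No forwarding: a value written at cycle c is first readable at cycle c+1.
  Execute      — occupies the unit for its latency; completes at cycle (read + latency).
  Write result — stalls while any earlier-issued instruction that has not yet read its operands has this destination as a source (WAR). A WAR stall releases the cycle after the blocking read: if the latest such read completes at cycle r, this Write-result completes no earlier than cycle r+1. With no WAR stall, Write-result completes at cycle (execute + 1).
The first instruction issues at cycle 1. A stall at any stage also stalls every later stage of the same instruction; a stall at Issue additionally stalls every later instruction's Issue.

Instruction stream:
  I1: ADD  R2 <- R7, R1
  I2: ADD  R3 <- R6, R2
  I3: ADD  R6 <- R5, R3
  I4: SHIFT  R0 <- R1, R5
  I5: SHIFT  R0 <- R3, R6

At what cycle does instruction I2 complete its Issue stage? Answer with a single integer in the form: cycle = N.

cycle = 6

I1 -> (1, 2, 4, 5)
I2 -> (6, 7, 9, 10)  // struct: ADD busy until I1 writes@5
I3 -> (11, 12, 14, 15)  // struct: ADD busy until I2 writes@10
I4 -> (12, 13, 14, 15)
I5 -> (16, 17, 18, 19)  // struct: SHIFT busy until I4 writes@15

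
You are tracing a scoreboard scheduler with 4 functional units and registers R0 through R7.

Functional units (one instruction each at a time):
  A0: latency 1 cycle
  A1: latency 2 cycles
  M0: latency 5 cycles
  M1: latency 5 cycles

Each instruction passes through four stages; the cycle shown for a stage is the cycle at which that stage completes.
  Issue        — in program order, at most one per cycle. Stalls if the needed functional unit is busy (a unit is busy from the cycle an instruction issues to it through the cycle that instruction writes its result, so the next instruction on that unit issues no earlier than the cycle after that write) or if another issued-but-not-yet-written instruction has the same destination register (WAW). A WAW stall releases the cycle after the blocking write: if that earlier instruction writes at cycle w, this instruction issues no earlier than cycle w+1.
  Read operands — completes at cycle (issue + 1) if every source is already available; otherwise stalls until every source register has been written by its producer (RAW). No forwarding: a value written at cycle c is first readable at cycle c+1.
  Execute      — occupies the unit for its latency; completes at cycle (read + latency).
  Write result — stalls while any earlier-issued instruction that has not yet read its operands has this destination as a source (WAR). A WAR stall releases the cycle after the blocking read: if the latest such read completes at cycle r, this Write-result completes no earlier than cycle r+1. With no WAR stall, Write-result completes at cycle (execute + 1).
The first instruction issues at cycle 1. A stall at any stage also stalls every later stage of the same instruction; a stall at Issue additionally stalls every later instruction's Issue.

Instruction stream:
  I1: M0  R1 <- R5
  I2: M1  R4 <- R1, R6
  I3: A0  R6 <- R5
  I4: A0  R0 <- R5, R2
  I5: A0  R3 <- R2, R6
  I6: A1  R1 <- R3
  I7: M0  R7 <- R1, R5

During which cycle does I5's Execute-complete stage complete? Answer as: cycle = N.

cycle = 17

[1] I1 issues→M0
[2] I1 reads · I2 issues→M1
[3] I3 issues→A0
[4] I3 reads
[5] I3 exec-done
[7] I1 exec-done
[8] I1 writes R1
[9] I2 reads
[10] I3 writes R6
[11] I4 issues→A0
[12] I4 reads
[13] I4 exec-done
[14] I2 exec-done · I4 writes R0
[15] I2 writes R4 · I5 issues→A0
[16] I5 reads · I6 issues→A1
[17] I5 exec-done · I7 issues→M0
[18] I5 writes R3
[19] I6 reads
[21] I6 exec-done
[22] I6 writes R1
[23] I7 reads
[28] I7 exec-done
[29] I7 writes R7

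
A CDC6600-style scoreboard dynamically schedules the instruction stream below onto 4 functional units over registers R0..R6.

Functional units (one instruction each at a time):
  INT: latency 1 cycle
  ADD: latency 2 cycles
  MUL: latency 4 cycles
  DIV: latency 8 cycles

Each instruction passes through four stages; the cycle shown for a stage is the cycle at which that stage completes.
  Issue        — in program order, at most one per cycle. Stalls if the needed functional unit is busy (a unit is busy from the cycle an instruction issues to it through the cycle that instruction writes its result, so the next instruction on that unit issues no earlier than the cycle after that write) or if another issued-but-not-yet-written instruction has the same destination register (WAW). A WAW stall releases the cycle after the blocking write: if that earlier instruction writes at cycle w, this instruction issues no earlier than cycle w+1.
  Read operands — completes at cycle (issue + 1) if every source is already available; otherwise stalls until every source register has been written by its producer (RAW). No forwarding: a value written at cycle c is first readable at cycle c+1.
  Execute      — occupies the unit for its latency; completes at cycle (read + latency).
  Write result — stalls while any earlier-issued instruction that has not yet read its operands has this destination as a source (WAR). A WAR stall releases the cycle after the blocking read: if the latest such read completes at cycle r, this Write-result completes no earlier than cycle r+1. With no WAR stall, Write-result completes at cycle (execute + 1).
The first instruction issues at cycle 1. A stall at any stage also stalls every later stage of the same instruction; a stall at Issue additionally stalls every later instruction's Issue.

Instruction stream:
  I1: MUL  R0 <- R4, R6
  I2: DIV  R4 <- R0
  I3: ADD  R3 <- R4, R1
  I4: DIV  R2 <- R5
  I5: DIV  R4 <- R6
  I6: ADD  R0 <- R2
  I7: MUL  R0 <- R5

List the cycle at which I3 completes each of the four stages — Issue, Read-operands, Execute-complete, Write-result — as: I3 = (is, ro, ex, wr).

c1: I1 issues→MUL
c2: I1 reads, I2 issues→DIV
c3: I3 issues→ADD
c6: I1 exec-done
c7: I1 writes R0
c8: I2 reads
c16: I2 exec-done
c17: I2 writes R4
c18: I3 reads, I4 issues→DIV
c19: I4 reads
c20: I3 exec-done
c21: I3 writes R3
c27: I4 exec-done
c28: I4 writes R2
c29: I5 issues→DIV
c30: I5 reads, I6 issues→ADD
c31: I6 reads
c33: I6 exec-done
c34: I6 writes R0
c35: I7 issues→MUL
c36: I7 reads
c38: I5 exec-done
c39: I5 writes R4
c40: I7 exec-done
c41: I7 writes R0

I3 = (3, 18, 20, 21)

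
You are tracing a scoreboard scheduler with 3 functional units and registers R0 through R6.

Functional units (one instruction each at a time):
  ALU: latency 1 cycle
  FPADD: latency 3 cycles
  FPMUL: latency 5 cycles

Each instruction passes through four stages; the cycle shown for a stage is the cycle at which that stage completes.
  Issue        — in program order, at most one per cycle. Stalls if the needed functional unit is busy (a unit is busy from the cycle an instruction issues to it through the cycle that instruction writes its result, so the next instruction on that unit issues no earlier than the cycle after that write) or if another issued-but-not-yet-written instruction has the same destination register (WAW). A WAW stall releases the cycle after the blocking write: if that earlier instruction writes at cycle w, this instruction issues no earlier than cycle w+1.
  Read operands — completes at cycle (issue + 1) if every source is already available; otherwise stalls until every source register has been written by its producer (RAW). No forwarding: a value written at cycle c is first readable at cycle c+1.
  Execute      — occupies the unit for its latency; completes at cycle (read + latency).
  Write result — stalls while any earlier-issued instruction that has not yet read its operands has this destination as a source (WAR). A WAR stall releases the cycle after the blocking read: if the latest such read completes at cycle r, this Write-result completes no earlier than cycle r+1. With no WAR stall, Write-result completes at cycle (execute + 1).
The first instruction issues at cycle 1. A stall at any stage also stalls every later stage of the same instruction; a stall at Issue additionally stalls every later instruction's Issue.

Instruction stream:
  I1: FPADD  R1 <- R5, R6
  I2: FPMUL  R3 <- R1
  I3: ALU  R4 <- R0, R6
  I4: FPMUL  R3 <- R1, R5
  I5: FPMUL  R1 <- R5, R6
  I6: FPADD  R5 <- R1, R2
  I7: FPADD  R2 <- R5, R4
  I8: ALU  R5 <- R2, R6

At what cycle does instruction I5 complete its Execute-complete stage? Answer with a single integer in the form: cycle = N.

cycle = 28

I1  is:1  ro:2  ex:5  wr:6
I2  is:2  ro:7  ex:12  wr:13  — RAW R1: wait I1 write@6
I3  is:3  ro:4  ex:5  wr:6
I4  is:14  ro:15  ex:20  wr:21  — struct: FPMUL busy until I2 writes@13
I5  is:22  ro:23  ex:28  wr:29  — struct: FPMUL busy until I4 writes@21
I6  is:23  ro:30  ex:33  wr:34  — RAW R1: wait I5 write@29
I7  is:35  ro:36  ex:39  wr:40  — struct: FPADD busy until I6 writes@34
I8  is:36  ro:41  ex:42  wr:43  — RAW R2: wait I7 write@40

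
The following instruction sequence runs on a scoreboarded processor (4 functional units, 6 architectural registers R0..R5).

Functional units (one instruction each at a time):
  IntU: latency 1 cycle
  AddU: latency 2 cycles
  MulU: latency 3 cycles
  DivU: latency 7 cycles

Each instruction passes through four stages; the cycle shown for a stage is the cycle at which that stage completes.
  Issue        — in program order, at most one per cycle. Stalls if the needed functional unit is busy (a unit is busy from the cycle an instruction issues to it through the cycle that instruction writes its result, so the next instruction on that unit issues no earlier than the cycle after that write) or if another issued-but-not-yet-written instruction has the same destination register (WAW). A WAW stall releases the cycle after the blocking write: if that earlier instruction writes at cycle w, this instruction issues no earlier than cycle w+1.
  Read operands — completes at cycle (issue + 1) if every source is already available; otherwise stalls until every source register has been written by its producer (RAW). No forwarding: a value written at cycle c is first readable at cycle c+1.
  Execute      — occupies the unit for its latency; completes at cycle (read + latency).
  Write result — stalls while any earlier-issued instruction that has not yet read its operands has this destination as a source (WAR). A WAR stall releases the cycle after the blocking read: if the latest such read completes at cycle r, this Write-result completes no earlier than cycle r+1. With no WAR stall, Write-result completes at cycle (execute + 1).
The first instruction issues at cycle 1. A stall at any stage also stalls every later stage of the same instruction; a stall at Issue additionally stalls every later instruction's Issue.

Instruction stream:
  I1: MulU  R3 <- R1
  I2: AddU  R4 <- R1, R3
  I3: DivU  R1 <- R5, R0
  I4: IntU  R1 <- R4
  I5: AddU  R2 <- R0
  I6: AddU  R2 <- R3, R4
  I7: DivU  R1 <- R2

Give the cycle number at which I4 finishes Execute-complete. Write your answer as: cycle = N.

cycle = 15

cycle 1: issue I1 (MulU)
cycle 2: I1 read-ops · issue I2 (AddU)
cycle 3: issue I3 (DivU)
cycle 4: I3 read-ops
cycle 5: I1 finished on MulU
cycle 6: I1→R3
cycle 7: I2 read-ops
cycle 9: I2 finished on AddU
cycle 10: I2→R4
cycle 11: I3 finished on DivU
cycle 12: I3→R1
cycle 13: issue I4 (IntU)
cycle 14: I4 read-ops · issue I5 (AddU)
cycle 15: I4 finished on IntU · I5 read-ops
cycle 16: I4→R1
cycle 17: I5 finished on AddU
cycle 18: I5→R2
cycle 19: issue I6 (AddU)
cycle 20: I6 read-ops · issue I7 (DivU)
cycle 22: I6 finished on AddU
cycle 23: I6→R2
cycle 24: I7 read-ops
cycle 31: I7 finished on DivU
cycle 32: I7→R1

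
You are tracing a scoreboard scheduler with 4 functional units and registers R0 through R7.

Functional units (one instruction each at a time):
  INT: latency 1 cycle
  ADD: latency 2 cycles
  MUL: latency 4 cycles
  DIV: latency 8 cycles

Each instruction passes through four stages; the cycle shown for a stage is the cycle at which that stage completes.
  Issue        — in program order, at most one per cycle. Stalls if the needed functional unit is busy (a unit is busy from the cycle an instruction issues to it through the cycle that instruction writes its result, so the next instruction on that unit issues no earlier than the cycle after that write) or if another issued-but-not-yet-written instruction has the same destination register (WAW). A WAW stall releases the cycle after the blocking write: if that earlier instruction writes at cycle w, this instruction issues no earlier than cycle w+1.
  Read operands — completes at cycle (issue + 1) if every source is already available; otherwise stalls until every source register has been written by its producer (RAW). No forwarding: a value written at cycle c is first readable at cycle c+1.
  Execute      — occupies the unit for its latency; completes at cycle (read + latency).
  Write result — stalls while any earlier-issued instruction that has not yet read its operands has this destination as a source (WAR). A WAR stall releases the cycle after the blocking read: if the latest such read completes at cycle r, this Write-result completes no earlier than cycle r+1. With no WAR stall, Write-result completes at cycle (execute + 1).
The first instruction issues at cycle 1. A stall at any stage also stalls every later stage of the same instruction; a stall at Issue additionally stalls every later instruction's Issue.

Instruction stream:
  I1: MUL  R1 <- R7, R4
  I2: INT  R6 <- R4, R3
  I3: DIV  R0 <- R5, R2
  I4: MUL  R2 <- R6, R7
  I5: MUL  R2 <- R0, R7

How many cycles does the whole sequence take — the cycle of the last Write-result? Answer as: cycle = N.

[1] I1 dispatched to MUL
[2] I1 operands ready; I2 dispatched to INT
[3] I2 operands ready; I3 dispatched to DIV
[4] I2 complete; I3 operands ready
[5] R6←I2
[6] I1 complete
[7] R1←I1
[8] I4 dispatched to MUL
[9] I4 operands ready
[12] I3 complete
[13] R0←I3; I4 complete
[14] R2←I4
[15] I5 dispatched to MUL
[16] I5 operands ready
[20] I5 complete
[21] R2←I5

cycle = 21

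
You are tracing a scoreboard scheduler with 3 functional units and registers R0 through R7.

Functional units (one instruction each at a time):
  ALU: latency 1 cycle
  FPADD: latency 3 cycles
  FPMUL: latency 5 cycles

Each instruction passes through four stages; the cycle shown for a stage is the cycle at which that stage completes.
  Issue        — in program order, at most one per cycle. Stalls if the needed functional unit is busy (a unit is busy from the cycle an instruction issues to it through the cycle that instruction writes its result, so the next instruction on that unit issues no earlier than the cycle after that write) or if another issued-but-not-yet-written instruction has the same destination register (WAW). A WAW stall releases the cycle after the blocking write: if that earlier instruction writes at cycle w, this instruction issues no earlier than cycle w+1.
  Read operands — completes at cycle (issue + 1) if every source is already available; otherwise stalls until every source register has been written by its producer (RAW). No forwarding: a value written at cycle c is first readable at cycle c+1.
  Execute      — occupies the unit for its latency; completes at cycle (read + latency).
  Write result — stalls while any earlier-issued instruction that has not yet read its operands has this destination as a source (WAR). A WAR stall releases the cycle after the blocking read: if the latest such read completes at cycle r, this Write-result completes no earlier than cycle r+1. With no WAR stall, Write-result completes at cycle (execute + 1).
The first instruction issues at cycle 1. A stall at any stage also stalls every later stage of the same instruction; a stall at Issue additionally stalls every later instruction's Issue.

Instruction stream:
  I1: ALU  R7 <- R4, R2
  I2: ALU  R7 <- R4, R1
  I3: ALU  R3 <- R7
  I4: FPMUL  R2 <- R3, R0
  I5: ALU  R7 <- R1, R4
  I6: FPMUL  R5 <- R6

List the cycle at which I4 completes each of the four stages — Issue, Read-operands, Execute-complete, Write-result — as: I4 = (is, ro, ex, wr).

I4 = (10, 13, 18, 19)

cycle 1: I1 dispatched to ALU
cycle 2: I1 operands ready
cycle 3: I1 complete
cycle 4: R7←I1
cycle 5: I2 dispatched to ALU
cycle 6: I2 operands ready
cycle 7: I2 complete
cycle 8: R7←I2
cycle 9: I3 dispatched to ALU
cycle 10: I3 operands ready · I4 dispatched to FPMUL
cycle 11: I3 complete
cycle 12: R3←I3
cycle 13: I4 operands ready · I5 dispatched to ALU
cycle 14: I5 operands ready
cycle 15: I5 complete
cycle 16: R7←I5
cycle 18: I4 complete
cycle 19: R2←I4
cycle 20: I6 dispatched to FPMUL
cycle 21: I6 operands ready
cycle 26: I6 complete
cycle 27: R5←I6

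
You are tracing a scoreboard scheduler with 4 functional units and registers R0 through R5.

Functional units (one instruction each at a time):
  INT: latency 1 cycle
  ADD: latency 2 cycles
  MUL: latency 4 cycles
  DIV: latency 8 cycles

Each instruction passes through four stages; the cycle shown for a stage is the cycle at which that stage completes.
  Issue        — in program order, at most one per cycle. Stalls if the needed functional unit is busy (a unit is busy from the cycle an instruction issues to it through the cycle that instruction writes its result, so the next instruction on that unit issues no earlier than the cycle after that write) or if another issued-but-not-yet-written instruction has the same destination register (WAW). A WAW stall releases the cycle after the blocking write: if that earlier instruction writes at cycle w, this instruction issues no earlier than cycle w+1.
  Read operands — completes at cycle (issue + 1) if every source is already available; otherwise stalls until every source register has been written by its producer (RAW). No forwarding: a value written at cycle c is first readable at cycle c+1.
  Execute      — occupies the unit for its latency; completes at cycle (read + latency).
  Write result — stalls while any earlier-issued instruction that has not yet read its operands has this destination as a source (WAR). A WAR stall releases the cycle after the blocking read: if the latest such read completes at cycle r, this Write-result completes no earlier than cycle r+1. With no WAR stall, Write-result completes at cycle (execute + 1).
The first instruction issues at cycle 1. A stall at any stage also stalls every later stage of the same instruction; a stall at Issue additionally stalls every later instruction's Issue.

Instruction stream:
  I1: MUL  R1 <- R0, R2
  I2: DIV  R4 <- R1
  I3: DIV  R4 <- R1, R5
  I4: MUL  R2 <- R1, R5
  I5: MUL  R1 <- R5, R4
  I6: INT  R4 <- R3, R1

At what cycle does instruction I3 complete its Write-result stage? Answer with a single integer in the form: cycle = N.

cycle = 28

cycle 1: I1 dispatched to MUL
cycle 2: I1 operands ready | I2 dispatched to DIV
cycle 6: I1 complete
cycle 7: R1←I1
cycle 8: I2 operands ready
cycle 16: I2 complete
cycle 17: R4←I2
cycle 18: I3 dispatched to DIV
cycle 19: I3 operands ready | I4 dispatched to MUL
cycle 20: I4 operands ready
cycle 24: I4 complete
cycle 25: R2←I4
cycle 26: I5 dispatched to MUL
cycle 27: I3 complete
cycle 28: R4←I3
cycle 29: I5 operands ready | I6 dispatched to INT
cycle 33: I5 complete
cycle 34: R1←I5
cycle 35: I6 operands ready
cycle 36: I6 complete
cycle 37: R4←I6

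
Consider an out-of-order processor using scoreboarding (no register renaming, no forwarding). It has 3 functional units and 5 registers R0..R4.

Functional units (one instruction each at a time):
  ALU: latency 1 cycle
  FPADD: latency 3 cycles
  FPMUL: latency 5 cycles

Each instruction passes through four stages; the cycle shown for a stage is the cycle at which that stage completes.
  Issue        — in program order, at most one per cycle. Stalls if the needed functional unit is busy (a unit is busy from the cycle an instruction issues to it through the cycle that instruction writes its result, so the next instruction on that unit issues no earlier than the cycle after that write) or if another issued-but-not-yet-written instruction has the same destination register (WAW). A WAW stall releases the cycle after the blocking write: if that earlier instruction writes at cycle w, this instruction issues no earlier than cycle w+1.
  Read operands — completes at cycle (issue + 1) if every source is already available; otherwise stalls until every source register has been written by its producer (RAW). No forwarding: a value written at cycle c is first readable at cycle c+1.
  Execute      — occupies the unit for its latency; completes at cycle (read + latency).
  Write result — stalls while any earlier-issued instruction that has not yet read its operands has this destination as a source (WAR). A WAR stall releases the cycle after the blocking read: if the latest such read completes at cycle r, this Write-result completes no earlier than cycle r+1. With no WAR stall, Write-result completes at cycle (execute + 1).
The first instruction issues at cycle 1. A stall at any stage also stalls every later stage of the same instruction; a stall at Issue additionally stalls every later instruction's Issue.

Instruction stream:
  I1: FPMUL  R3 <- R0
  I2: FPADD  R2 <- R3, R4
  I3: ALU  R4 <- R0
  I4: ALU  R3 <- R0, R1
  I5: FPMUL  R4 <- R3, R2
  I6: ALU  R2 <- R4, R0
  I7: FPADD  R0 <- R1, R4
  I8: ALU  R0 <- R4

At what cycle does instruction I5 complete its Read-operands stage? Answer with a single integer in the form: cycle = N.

[1] I1 issues→FPMUL
[2] I1 reads, I2 issues→FPADD
[3] I3 issues→ALU
[4] I3 reads
[5] I3 exec-done
[7] I1 exec-done
[8] I1 writes R3
[9] I2 reads
[10] I3 writes R4
[11] I4 issues→ALU
[12] I2 exec-done, I4 reads, I5 issues→FPMUL
[13] I2 writes R2, I4 exec-done
[14] I4 writes R3
[15] I5 reads, I6 issues→ALU
[16] I7 issues→FPADD
[20] I5 exec-done
[21] I5 writes R4
[22] I6 reads, I7 reads
[23] I6 exec-done
[24] I6 writes R2
[25] I7 exec-done
[26] I7 writes R0
[27] I8 issues→ALU
[28] I8 reads
[29] I8 exec-done
[30] I8 writes R0

cycle = 15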